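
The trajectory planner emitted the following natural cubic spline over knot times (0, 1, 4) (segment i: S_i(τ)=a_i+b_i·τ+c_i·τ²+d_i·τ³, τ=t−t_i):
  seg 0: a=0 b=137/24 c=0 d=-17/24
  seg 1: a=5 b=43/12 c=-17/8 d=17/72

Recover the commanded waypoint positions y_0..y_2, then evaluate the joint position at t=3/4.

y_0 = S_0(0) = a_0 = 0
y_1 = S_1(0) = a_1 = 5
y_2 = S_1(3) = 3
t_q=3/4 is in segment 0 (τ=3/4); S_0(τ)=2039/512

y_0=0 y_1=5 y_2=3
S(3/4) = 2039/512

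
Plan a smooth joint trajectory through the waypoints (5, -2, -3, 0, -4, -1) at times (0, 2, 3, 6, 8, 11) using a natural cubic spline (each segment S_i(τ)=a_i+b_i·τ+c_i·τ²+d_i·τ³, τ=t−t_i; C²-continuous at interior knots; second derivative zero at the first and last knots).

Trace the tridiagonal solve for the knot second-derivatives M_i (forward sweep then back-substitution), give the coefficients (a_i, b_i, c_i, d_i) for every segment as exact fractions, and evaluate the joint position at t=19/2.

Δ: Δ0=-7/2, Δ1=-1, Δ2=1, Δ3=-2, Δ4=1
row 1: diag=6, rhs=15; c'=1/6, d'=5/2
row 2: denom=8−1·1/6=47/6; d'=(12−1·5/2)/(47/6)=57/47
row 3: denom=10−3·18/47=416/47; d'=(-18−3·57/47)/(416/47)=-1017/416
row 4: denom=10−2·47/208=993/104; d'=(18−2·-1017/416)/(993/104)=1587/662
back: M4=1587/662
back: M3=-1017/416−47/208·1587/662=-1977/662
back: M2=57/47−18/47·-1977/662=780/331
back: M1=5/2−1/6·780/331=1395/662
M: M0=0, M1=1395/662, M2=780/331, M3=-1977/662, M4=1587/662, M5=0
seg 0: a=5, c=M0/2=0, d=(M1−M0)/(6·2)=465/2648, b=Δ0−h0·(2M0+M1)/6=-1391/331
seg 1: a=-2, c=M1/2=1395/1324, d=(M2−M1)/(6·1)=55/1324, b=Δ1−h1·(2M1+M2)/6=-1387/662
seg 2: a=-3, c=M2/2=390/331, d=(M3−M2)/(6·3)=-393/1324, b=Δ2−h2·(2M2+M3)/6=181/1324
seg 3: a=0, c=M3/2=-1977/1324, d=(M4−M3)/(6·2)=297/662, b=Δ3−h3·(2M3+M4)/6=-535/662
seg 4: a=-4, c=M4/2=1587/1324, d=(M5−M4)/(6·3)=-529/3972, b=Δ4−h4·(2M4+M5)/6=-925/662
t_q=19/2 → seg 4, τ=3/2; S=-4+-925/662·τ+1587/1324·τ²+-529/3972·τ³=-40763/10592

  seg 0: a=5 b=-1391/331 c=0 d=465/2648
  seg 1: a=-2 b=-1387/662 c=1395/1324 d=55/1324
  seg 2: a=-3 b=181/1324 c=390/331 d=-393/1324
  seg 3: a=0 b=-535/662 c=-1977/1324 d=297/662
  seg 4: a=-4 b=-925/662 c=1587/1324 d=-529/3972
S(19/2) = -40763/10592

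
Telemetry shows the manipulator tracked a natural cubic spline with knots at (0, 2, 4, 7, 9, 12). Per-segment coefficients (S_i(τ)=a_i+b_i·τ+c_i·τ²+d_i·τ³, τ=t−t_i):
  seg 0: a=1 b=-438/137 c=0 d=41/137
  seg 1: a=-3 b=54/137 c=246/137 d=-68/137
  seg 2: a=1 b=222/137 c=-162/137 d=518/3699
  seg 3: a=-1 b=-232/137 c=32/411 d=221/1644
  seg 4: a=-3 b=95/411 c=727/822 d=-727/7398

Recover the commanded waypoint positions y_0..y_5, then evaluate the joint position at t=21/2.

y_0=1 y_1=-3 y_2=1 y_3=-1 y_4=-3 y_5=3
S(21/2) = -2181/2192

y_0 = S_0(0) = a_0 = 1
y_1 = S_1(0) = a_1 = -3
y_2 = S_2(0) = a_2 = 1
y_3 = S_3(0) = a_3 = -1
y_4 = S_4(0) = a_4 = -3
y_5 = S_4(3) = 3
t_q=21/2 is in segment 4 (τ=3/2); S_4(τ)=-2181/2192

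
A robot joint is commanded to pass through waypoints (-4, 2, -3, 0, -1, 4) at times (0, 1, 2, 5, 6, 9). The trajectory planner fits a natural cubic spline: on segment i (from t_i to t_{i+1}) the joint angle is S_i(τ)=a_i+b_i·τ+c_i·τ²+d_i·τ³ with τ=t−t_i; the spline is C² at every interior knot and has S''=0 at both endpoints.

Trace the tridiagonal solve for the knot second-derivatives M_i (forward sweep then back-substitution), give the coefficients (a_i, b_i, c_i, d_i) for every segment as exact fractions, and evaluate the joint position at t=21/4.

  seg 0: a=-4 b=15176/1665 c=0 d=-5186/1665
  seg 1: a=2 b=-382/1665 c=-5186/555 d=1523/333
  seg 2: a=-3 b=-8653/1665 c=2429/555 d=-11543/14985
  seg 3: a=0 b=88/333 c=-4256/1665 d=239/185
  seg 4: a=-1 b=-1619/1665 c=2197/1665 d=-2197/14985
S(21/4) = -2611/35520

Δ: Δ0=6, Δ1=-5, Δ2=1, Δ3=-1, Δ4=5/3
row 1: diag=4, rhs=-66; c'=1/4, d'=-33/2
row 2: denom=8−1·1/4=31/4; d'=(36−1·-33/2)/(31/4)=210/31
row 3: denom=8−3·12/31=212/31; d'=(-12−3·210/31)/(212/31)=-501/106
row 4: denom=8−1·31/212=1665/212; d'=(16−1·-501/106)/(1665/212)=4394/1665
back: M4=4394/1665
back: M3=-501/106−31/212·4394/1665=-8512/1665
back: M2=210/31−12/31·-8512/1665=4858/555
back: M1=-33/2−1/4·4858/555=-10372/555
M: M0=0, M1=-10372/555, M2=4858/555, M3=-8512/1665, M4=4394/1665, M5=0
seg 0: a=-4, c=M0/2=0, d=(M1−M0)/(6·1)=-5186/1665, b=Δ0−h0·(2M0+M1)/6=15176/1665
seg 1: a=2, c=M1/2=-5186/555, d=(M2−M1)/(6·1)=1523/333, b=Δ1−h1·(2M1+M2)/6=-382/1665
seg 2: a=-3, c=M2/2=2429/555, d=(M3−M2)/(6·3)=-11543/14985, b=Δ2−h2·(2M2+M3)/6=-8653/1665
seg 3: a=0, c=M3/2=-4256/1665, d=(M4−M3)/(6·1)=239/185, b=Δ3−h3·(2M3+M4)/6=88/333
seg 4: a=-1, c=M4/2=2197/1665, d=(M5−M4)/(6·3)=-2197/14985, b=Δ4−h4·(2M4+M5)/6=-1619/1665
t_q=21/4 → seg 3, τ=1/4; S=0+88/333·τ+-4256/1665·τ²+239/185·τ³=-2611/35520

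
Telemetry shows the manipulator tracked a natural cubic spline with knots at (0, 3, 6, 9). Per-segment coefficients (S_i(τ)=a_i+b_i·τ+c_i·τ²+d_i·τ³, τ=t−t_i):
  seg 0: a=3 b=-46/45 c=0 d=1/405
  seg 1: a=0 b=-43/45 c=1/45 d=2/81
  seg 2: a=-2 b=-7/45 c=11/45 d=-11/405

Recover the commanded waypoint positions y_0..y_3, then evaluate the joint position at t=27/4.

y_0=3 y_1=0 y_2=-2 y_3=-1
S(27/4) = -637/320

y_0 = S_0(0) = a_0 = 3
y_1 = S_1(0) = a_1 = 0
y_2 = S_2(0) = a_2 = -2
y_3 = S_2(3) = -1
t_q=27/4 is in segment 2 (τ=3/4); S_2(τ)=-637/320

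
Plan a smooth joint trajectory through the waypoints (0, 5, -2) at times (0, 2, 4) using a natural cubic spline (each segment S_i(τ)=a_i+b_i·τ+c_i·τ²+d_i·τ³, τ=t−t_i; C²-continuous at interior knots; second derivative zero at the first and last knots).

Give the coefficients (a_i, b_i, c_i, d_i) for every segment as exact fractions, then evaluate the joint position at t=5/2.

Δ: Δ0=5/2, Δ1=-7/2
row 1: diag=8, rhs=-36; c'=1/4, d'=-9/2
back: M1=-9/2
M: M0=0, M1=-9/2, M2=0
seg 0: a=0, c=M0/2=0, d=(M1−M0)/(6·2)=-3/8, b=Δ0−h0·(2M0+M1)/6=4
seg 1: a=5, c=M1/2=-9/4, d=(M2−M1)/(6·2)=3/8, b=Δ1−h1·(2M1+M2)/6=-1/2
t_q=5/2 → seg 1, τ=1/2; S=5+-1/2·τ+-9/4·τ²+3/8·τ³=271/64

  seg 0: a=0 b=4 c=0 d=-3/8
  seg 1: a=5 b=-1/2 c=-9/4 d=3/8
S(5/2) = 271/64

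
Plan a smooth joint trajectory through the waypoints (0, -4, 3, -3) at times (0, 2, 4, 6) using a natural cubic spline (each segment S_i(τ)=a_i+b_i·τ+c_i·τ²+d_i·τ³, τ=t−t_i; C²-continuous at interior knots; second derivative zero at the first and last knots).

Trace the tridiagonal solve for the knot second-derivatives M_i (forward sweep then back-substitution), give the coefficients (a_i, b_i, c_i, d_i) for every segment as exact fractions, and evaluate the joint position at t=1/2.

  seg 0: a=0 b=-39/10 c=0 d=19/40
  seg 1: a=-4 b=9/5 c=57/20 d=-1
  seg 2: a=3 b=6/5 c=-63/20 d=21/40
S(1/2) = -121/64

Δ: Δ0=-2, Δ1=7/2, Δ2=-3
row 1: diag=8, rhs=33; c'=1/4, d'=33/8
row 2: denom=8−2·1/4=15/2; d'=(-39−2·33/8)/(15/2)=-63/10
back: M2=-63/10
back: M1=33/8−1/4·-63/10=57/10
M: M0=0, M1=57/10, M2=-63/10, M3=0
seg 0: a=0, c=M0/2=0, d=(M1−M0)/(6·2)=19/40, b=Δ0−h0·(2M0+M1)/6=-39/10
seg 1: a=-4, c=M1/2=57/20, d=(M2−M1)/(6·2)=-1, b=Δ1−h1·(2M1+M2)/6=9/5
seg 2: a=3, c=M2/2=-63/20, d=(M3−M2)/(6·2)=21/40, b=Δ2−h2·(2M2+M3)/6=6/5
t_q=1/2 → seg 0, τ=1/2; S=0+-39/10·τ+0·τ²+19/40·τ³=-121/64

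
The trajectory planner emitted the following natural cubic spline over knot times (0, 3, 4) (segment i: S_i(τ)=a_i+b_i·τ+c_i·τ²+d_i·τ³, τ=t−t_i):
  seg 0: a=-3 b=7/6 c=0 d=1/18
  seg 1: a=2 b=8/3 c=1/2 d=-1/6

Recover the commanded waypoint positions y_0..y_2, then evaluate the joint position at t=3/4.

y_0 = S_0(0) = a_0 = -3
y_1 = S_1(0) = a_1 = 2
y_2 = S_1(1) = 5
t_q=3/4 is in segment 0 (τ=3/4); S_0(τ)=-269/128

y_0=-3 y_1=2 y_2=5
S(3/4) = -269/128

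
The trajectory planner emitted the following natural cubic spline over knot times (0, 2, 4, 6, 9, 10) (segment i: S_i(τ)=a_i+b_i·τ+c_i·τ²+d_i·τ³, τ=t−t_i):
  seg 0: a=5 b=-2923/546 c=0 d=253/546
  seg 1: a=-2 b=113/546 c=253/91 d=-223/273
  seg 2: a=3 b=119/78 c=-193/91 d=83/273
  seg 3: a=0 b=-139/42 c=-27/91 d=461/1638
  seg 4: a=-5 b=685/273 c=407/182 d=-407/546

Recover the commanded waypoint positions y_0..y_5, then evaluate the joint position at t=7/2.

y_0 = S_0(0) = a_0 = 5
y_1 = S_1(0) = a_1 = -2
y_2 = S_2(0) = a_2 = 3
y_3 = S_3(0) = a_3 = 0
y_4 = S_4(0) = a_4 = -5
y_5 = S_4(1) = -1
t_q=7/2 is in segment 1 (τ=3/2); S_1(τ)=1317/728

y_0=5 y_1=-2 y_2=3 y_3=0 y_4=-5 y_5=-1
S(7/2) = 1317/728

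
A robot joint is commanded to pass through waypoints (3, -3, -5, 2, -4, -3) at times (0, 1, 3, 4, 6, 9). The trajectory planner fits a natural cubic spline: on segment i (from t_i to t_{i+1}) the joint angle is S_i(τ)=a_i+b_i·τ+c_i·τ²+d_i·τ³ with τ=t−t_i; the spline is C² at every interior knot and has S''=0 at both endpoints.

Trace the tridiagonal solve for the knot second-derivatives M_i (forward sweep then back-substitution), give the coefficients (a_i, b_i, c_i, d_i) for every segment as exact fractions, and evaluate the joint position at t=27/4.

  seg 0: a=3 b=-16369/2598 c=0 d=781/2598
  seg 1: a=-3 b=-7013/1299 c=781/866 d=3371/5196
  seg 2: a=-5 b=7786/1299 c=2076/433 d=-4921/1299
  seg 3: a=2 b=5479/1299 c=-2845/433 d=3847/2598
  seg 4: a=-4 b=-5579/1299 c=1002/433 d=-334/1299
S(27/4) = -83523/13856

Δ: Δ0=-6, Δ1=-1, Δ2=7, Δ3=-3, Δ4=1/3
row 1: diag=6, rhs=30; c'=1/3, d'=5
row 2: denom=6−2·1/3=16/3; d'=(48−2·5)/(16/3)=57/8
row 3: denom=6−1·3/16=93/16; d'=(-60−1·57/8)/(93/16)=-358/31
row 4: denom=10−2·32/93=866/93; d'=(20−2·-358/31)/(866/93)=2004/433
back: M4=2004/433
back: M3=-358/31−32/93·2004/433=-5690/433
back: M2=57/8−3/16·-5690/433=4152/433
back: M1=5−1/3·4152/433=781/433
M: M0=0, M1=781/433, M2=4152/433, M3=-5690/433, M4=2004/433, M5=0
seg 0: a=3, c=M0/2=0, d=(M1−M0)/(6·1)=781/2598, b=Δ0−h0·(2M0+M1)/6=-16369/2598
seg 1: a=-3, c=M1/2=781/866, d=(M2−M1)/(6·2)=3371/5196, b=Δ1−h1·(2M1+M2)/6=-7013/1299
seg 2: a=-5, c=M2/2=2076/433, d=(M3−M2)/(6·1)=-4921/1299, b=Δ2−h2·(2M2+M3)/6=7786/1299
seg 3: a=2, c=M3/2=-2845/433, d=(M4−M3)/(6·2)=3847/2598, b=Δ3−h3·(2M3+M4)/6=5479/1299
seg 4: a=-4, c=M4/2=1002/433, d=(M5−M4)/(6·3)=-334/1299, b=Δ4−h4·(2M4+M5)/6=-5579/1299
t_q=27/4 → seg 4, τ=3/4; S=-4+-5579/1299·τ+1002/433·τ²+-334/1299·τ³=-83523/13856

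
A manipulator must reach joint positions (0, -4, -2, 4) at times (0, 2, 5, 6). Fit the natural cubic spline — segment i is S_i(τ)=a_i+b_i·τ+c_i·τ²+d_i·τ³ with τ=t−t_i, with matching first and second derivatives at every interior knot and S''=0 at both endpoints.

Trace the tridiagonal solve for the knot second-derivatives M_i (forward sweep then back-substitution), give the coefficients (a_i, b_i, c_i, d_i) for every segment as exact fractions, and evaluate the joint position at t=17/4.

  seg 0: a=0 b=-458/213 c=0 d=8/213
  seg 1: a=-4 b=-362/213 c=16/71 d=40/213
  seg 2: a=-2 b=1006/213 c=136/71 d=-136/213
S(17/4) = -2581/568

Δ: Δ0=-2, Δ1=2/3, Δ2=6
row 1: diag=10, rhs=16; c'=3/10, d'=8/5
row 2: denom=8−3·3/10=71/10; d'=(32−3·8/5)/(71/10)=272/71
back: M2=272/71
back: M1=8/5−3/10·272/71=32/71
M: M0=0, M1=32/71, M2=272/71, M3=0
seg 0: a=0, c=M0/2=0, d=(M1−M0)/(6·2)=8/213, b=Δ0−h0·(2M0+M1)/6=-458/213
seg 1: a=-4, c=M1/2=16/71, d=(M2−M1)/(6·3)=40/213, b=Δ1−h1·(2M1+M2)/6=-362/213
seg 2: a=-2, c=M2/2=136/71, d=(M3−M2)/(6·1)=-136/213, b=Δ2−h2·(2M2+M3)/6=1006/213
t_q=17/4 → seg 1, τ=9/4; S=-4+-362/213·τ+16/71·τ²+40/213·τ³=-2581/568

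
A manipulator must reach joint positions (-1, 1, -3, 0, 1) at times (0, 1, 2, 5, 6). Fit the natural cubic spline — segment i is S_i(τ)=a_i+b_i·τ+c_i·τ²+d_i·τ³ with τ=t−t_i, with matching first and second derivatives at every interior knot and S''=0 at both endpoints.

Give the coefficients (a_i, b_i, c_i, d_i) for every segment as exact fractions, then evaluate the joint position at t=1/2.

Δ: Δ0=2, Δ1=-4, Δ2=1, Δ3=1
row 1: diag=4, rhs=-36; c'=1/4, d'=-9
row 2: denom=8−1·1/4=31/4; d'=(30−1·-9)/(31/4)=156/31
row 3: denom=8−3·12/31=212/31; d'=(0−3·156/31)/(212/31)=-117/53
back: M3=-117/53
back: M2=156/31−12/31·-117/53=312/53
back: M1=-9−1/4·312/53=-555/53
M: M0=0, M1=-555/53, M2=312/53, M3=-117/53, M4=0
seg 0: a=-1, c=M0/2=0, d=(M1−M0)/(6·1)=-185/106, b=Δ0−h0·(2M0+M1)/6=397/106
seg 1: a=1, c=M1/2=-555/106, d=(M2−M1)/(6·1)=289/106, b=Δ1−h1·(2M1+M2)/6=-79/53
seg 2: a=-3, c=M2/2=156/53, d=(M3−M2)/(6·3)=-143/318, b=Δ2−h2·(2M2+M3)/6=-401/106
seg 3: a=0, c=M3/2=-117/106, d=(M4−M3)/(6·1)=39/106, b=Δ3−h3·(2M3+M4)/6=92/53
t_q=1/2 → seg 0, τ=1/2; S=-1+397/106·τ+0·τ²+-185/106·τ³=555/848

  seg 0: a=-1 b=397/106 c=0 d=-185/106
  seg 1: a=1 b=-79/53 c=-555/106 d=289/106
  seg 2: a=-3 b=-401/106 c=156/53 d=-143/318
  seg 3: a=0 b=92/53 c=-117/106 d=39/106
S(1/2) = 555/848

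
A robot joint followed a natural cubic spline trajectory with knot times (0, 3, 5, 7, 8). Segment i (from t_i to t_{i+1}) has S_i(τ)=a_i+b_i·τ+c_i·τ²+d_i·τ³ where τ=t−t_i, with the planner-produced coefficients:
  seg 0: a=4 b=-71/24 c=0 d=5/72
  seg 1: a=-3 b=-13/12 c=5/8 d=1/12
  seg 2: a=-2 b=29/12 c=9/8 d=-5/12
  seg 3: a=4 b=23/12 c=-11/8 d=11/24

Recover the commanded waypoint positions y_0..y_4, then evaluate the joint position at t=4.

y_0=4 y_1=-3 y_2=-2 y_3=4 y_4=5
S(4) = -27/8

y_0 = S_0(0) = a_0 = 4
y_1 = S_1(0) = a_1 = -3
y_2 = S_2(0) = a_2 = -2
y_3 = S_3(0) = a_3 = 4
y_4 = S_3(1) = 5
t_q=4 is in segment 1 (τ=1); S_1(τ)=-27/8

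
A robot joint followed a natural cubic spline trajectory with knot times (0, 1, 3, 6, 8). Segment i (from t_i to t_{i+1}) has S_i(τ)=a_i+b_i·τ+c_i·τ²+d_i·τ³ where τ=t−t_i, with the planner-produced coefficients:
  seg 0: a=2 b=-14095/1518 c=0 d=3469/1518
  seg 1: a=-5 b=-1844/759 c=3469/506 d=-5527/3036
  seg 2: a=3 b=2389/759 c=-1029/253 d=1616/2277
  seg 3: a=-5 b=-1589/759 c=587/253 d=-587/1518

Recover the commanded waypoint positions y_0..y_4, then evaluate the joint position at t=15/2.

y_0 = S_0(0) = a_0 = 2
y_1 = S_1(0) = a_1 = -5
y_2 = S_2(0) = a_2 = 3
y_3 = S_3(0) = a_3 = -5
y_4 = S_3(2) = -3
t_q=15/2 is in segment 3 (τ=3/2); S_3(τ)=-17103/4048

y_0=2 y_1=-5 y_2=3 y_3=-5 y_4=-3
S(15/2) = -17103/4048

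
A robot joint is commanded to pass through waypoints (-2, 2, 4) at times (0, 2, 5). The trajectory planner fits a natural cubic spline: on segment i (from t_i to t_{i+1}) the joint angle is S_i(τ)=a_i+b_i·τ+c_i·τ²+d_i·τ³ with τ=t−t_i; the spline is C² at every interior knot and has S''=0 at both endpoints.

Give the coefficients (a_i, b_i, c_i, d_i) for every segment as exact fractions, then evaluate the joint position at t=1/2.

Δ: Δ0=2, Δ1=2/3
row 1: diag=10, rhs=-8; c'=3/10, d'=-4/5
back: M1=-4/5
M: M0=0, M1=-4/5, M2=0
seg 0: a=-2, c=M0/2=0, d=(M1−M0)/(6·2)=-1/15, b=Δ0−h0·(2M0+M1)/6=34/15
seg 1: a=2, c=M1/2=-2/5, d=(M2−M1)/(6·3)=2/45, b=Δ1−h1·(2M1+M2)/6=22/15
t_q=1/2 → seg 0, τ=1/2; S=-2+34/15·τ+0·τ²+-1/15·τ³=-7/8

  seg 0: a=-2 b=34/15 c=0 d=-1/15
  seg 1: a=2 b=22/15 c=-2/5 d=2/45
S(1/2) = -7/8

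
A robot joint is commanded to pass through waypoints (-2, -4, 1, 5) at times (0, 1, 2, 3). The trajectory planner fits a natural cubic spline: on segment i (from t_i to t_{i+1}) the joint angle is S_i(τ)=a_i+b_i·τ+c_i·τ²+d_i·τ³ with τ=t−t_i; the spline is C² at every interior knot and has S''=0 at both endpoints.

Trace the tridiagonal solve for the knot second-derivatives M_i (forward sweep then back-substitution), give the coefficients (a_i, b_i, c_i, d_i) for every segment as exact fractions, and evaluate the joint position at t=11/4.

  seg 0: a=-2 b=-59/15 c=0 d=29/15
  seg 1: a=-4 b=28/15 c=29/5 d=-8/3
  seg 2: a=1 b=82/15 c=-11/5 d=11/15
S(11/4) = 267/64

Δ: Δ0=-2, Δ1=5, Δ2=4
row 1: diag=4, rhs=42; c'=1/4, d'=21/2
row 2: denom=4−1·1/4=15/4; d'=(-6−1·21/2)/(15/4)=-22/5
back: M2=-22/5
back: M1=21/2−1/4·-22/5=58/5
M: M0=0, M1=58/5, M2=-22/5, M3=0
seg 0: a=-2, c=M0/2=0, d=(M1−M0)/(6·1)=29/15, b=Δ0−h0·(2M0+M1)/6=-59/15
seg 1: a=-4, c=M1/2=29/5, d=(M2−M1)/(6·1)=-8/3, b=Δ1−h1·(2M1+M2)/6=28/15
seg 2: a=1, c=M2/2=-11/5, d=(M3−M2)/(6·1)=11/15, b=Δ2−h2·(2M2+M3)/6=82/15
t_q=11/4 → seg 2, τ=3/4; S=1+82/15·τ+-11/5·τ²+11/15·τ³=267/64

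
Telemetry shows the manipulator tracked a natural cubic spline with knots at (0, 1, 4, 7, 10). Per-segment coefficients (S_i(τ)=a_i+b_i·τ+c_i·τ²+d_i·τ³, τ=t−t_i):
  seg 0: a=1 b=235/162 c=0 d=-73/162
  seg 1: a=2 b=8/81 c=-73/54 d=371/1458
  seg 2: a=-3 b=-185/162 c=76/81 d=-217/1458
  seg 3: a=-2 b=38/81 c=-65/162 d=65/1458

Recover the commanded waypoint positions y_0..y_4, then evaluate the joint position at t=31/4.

y_0 = S_0(0) = a_0 = 1
y_1 = S_1(0) = a_1 = 2
y_2 = S_2(0) = a_2 = -3
y_3 = S_3(0) = a_3 = -2
y_4 = S_3(3) = -3
t_q=31/4 is in segment 3 (τ=3/4); S_3(τ)=-2137/1152

y_0=1 y_1=2 y_2=-3 y_3=-2 y_4=-3
S(31/4) = -2137/1152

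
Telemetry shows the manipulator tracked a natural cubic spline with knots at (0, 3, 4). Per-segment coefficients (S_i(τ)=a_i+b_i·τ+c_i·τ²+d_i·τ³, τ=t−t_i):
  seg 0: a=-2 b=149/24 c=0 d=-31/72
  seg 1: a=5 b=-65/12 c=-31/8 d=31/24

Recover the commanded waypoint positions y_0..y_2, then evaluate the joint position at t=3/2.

y_0 = S_0(0) = a_0 = -2
y_1 = S_1(0) = a_1 = 5
y_2 = S_1(1) = -3
t_q=3/2 is in segment 0 (τ=3/2); S_0(τ)=375/64

y_0=-2 y_1=5 y_2=-3
S(3/2) = 375/64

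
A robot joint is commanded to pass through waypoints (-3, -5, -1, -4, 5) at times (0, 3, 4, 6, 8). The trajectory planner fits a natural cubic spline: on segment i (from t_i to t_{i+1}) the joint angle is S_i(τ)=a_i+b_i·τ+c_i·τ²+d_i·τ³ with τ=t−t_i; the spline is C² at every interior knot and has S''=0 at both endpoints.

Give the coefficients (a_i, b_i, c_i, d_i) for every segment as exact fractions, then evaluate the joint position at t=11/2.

Δ: Δ0=-2/3, Δ1=4, Δ2=-3/2, Δ3=9/2
row 1: diag=8, rhs=28; c'=1/8, d'=7/2
row 2: denom=6−1·1/8=47/8; d'=(-33−1·7/2)/(47/8)=-292/47
row 3: denom=8−2·16/47=344/47; d'=(36−2·-292/47)/(344/47)=569/86
back: M3=569/86
back: M2=-292/47−16/47·569/86=-364/43
back: M1=7/2−1/8·-364/43=196/43
M: M0=0, M1=196/43, M2=-364/43, M3=569/86, M4=0
seg 0: a=-3, c=M0/2=0, d=(M1−M0)/(6·3)=98/387, b=Δ0−h0·(2M0+M1)/6=-380/129
seg 1: a=-5, c=M1/2=98/43, d=(M2−M1)/(6·1)=-280/129, b=Δ1−h1·(2M1+M2)/6=502/129
seg 2: a=-1, c=M2/2=-182/43, d=(M3−M2)/(6·2)=1297/1032, b=Δ2−h2·(2M2+M3)/6=250/129
seg 3: a=-4, c=M3/2=569/172, d=(M4−M3)/(6·2)=-569/1032, b=Δ3−h3·(2M3+M4)/6=23/258
t_q=11/2 → seg 2, τ=3/2; S=-1+250/129·τ+-182/43·τ²+1297/1032·τ³=-9287/2752

  seg 0: a=-3 b=-380/129 c=0 d=98/387
  seg 1: a=-5 b=502/129 c=98/43 d=-280/129
  seg 2: a=-1 b=250/129 c=-182/43 d=1297/1032
  seg 3: a=-4 b=23/258 c=569/172 d=-569/1032
S(11/2) = -9287/2752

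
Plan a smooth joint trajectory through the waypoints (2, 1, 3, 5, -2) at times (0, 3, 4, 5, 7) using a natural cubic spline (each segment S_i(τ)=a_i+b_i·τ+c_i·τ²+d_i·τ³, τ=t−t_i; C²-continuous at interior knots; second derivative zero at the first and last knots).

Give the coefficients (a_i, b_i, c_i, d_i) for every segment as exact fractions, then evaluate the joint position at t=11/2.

Δ: Δ0=-1/3, Δ1=2, Δ2=2, Δ3=-7/2
row 1: diag=8, rhs=14; c'=1/8, d'=7/4
row 2: denom=4−1·1/8=31/8; d'=(0−1·7/4)/(31/8)=-14/31
row 3: denom=6−1·8/31=178/31; d'=(-33−1·-14/31)/(178/31)=-1009/178
back: M3=-1009/178
back: M2=-14/31−8/31·-1009/178=90/89
back: M1=7/4−1/8·90/89=289/178
M: M0=0, M1=289/178, M2=90/89, M3=-1009/178, M4=0
seg 0: a=2, c=M0/2=0, d=(M1−M0)/(6·3)=289/3204, b=Δ0−h0·(2M0+M1)/6=-1223/1068
seg 1: a=1, c=M1/2=289/356, d=(M2−M1)/(6·1)=-109/1068, b=Δ1−h1·(2M1+M2)/6=689/534
seg 2: a=3, c=M2/2=45/89, d=(M3−M2)/(6·1)=-1189/1068, b=Δ2−h2·(2M2+M3)/6=2785/1068
seg 3: a=5, c=M3/2=-1009/356, d=(M4−M3)/(6·2)=1009/2136, b=Δ3−h3·(2M3+M4)/6=149/534
t_q=11/2 → seg 3, τ=1/2; S=5+149/534·τ+-1009/356·τ²+1009/2136·τ³=25575/5696

  seg 0: a=2 b=-1223/1068 c=0 d=289/3204
  seg 1: a=1 b=689/534 c=289/356 d=-109/1068
  seg 2: a=3 b=2785/1068 c=45/89 d=-1189/1068
  seg 3: a=5 b=149/534 c=-1009/356 d=1009/2136
S(11/2) = 25575/5696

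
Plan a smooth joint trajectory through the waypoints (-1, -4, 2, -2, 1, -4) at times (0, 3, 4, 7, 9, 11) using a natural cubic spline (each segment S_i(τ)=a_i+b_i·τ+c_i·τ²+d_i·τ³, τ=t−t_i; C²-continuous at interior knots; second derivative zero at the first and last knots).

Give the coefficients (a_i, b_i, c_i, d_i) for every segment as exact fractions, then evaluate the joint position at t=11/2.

Δ: Δ0=-1, Δ1=6, Δ2=-4/3, Δ3=3/2, Δ4=-5/2
row 1: diag=8, rhs=42; c'=1/8, d'=21/4
row 2: denom=8−1·1/8=63/8; d'=(-44−1·21/4)/(63/8)=-394/63
row 3: denom=10−3·8/21=62/7; d'=(17−3·-394/63)/(62/7)=751/186
row 4: denom=8−2·7/31=234/31; d'=(-24−2·751/186)/(234/31)=-2983/702
back: M4=-2983/702
back: M3=751/186−7/31·-2983/702=1754/351
back: M2=-394/63−8/21·1754/351=-8590/1053
back: M1=21/4−1/8·-8590/1053=6602/1053
M: M0=0, M1=6602/1053, M2=-8590/1053, M3=1754/351, M4=-2983/702, M5=0
seg 0: a=-1, c=M0/2=0, d=(M1−M0)/(6·3)=3301/9477, b=Δ0−h0·(2M0+M1)/6=-4354/1053
seg 1: a=-4, c=M1/2=3301/1053, d=(M2−M1)/(6·1)=-844/351, b=Δ1−h1·(2M1+M2)/6=5549/1053
seg 2: a=2, c=M2/2=-4295/1053, d=(M3−M2)/(6·3)=6926/9477, b=Δ2−h2·(2M2+M3)/6=4555/1053
seg 3: a=-2, c=M3/2=877/351, d=(M4−M3)/(6·2)=-6491/8424, b=Δ3−h3·(2M3+M4)/6=-437/1053
seg 4: a=1, c=M4/2=-2983/1404, d=(M5−M4)/(6·2)=2983/8424, b=Δ4−h4·(2M4+M5)/6=701/2106
t_q=11/2 → seg 2, τ=3/2; S=2+4555/1053·τ+-4295/1053·τ²+6926/9477·τ³=16/9

  seg 0: a=-1 b=-4354/1053 c=0 d=3301/9477
  seg 1: a=-4 b=5549/1053 c=3301/1053 d=-844/351
  seg 2: a=2 b=4555/1053 c=-4295/1053 d=6926/9477
  seg 3: a=-2 b=-437/1053 c=877/351 d=-6491/8424
  seg 4: a=1 b=701/2106 c=-2983/1404 d=2983/8424
S(11/2) = 16/9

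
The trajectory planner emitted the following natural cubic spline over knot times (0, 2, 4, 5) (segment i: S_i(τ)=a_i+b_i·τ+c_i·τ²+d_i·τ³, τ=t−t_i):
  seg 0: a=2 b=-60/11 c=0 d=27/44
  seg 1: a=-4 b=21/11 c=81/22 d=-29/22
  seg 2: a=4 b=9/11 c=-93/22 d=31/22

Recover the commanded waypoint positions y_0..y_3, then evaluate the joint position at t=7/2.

y_0=2 y_1=-4 y_2=4 y_3=2
S(7/2) = 475/176

y_0 = S_0(0) = a_0 = 2
y_1 = S_1(0) = a_1 = -4
y_2 = S_2(0) = a_2 = 4
y_3 = S_2(1) = 2
t_q=7/2 is in segment 1 (τ=3/2); S_1(τ)=475/176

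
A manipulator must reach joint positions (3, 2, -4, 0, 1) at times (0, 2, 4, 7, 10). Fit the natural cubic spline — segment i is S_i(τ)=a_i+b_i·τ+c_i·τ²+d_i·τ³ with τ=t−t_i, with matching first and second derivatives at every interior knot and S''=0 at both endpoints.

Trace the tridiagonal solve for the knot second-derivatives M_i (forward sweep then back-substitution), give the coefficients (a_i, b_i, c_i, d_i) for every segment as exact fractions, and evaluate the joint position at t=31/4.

  seg 0: a=3 b=71/168 c=0 d=-155/672
  seg 1: a=2 b=-197/84 c=-155/112 d=355/672
  seg 2: a=-4 b=-37/24 c=25/14 d=-139/504
  seg 3: a=0 b=145/84 c=-39/56 d=13/168
S(31/4) = 479/512

Δ: Δ0=-1/2, Δ1=-3, Δ2=4/3, Δ3=1/3
row 1: diag=8, rhs=-15; c'=1/4, d'=-15/8
row 2: denom=10−2·1/4=19/2; d'=(26−2·-15/8)/(19/2)=119/38
row 3: denom=12−3·6/19=210/19; d'=(-6−3·119/38)/(210/19)=-39/28
back: M3=-39/28
back: M2=119/38−6/19·-39/28=25/7
back: M1=-15/8−1/4·25/7=-155/56
M: M0=0, M1=-155/56, M2=25/7, M3=-39/28, M4=0
seg 0: a=3, c=M0/2=0, d=(M1−M0)/(6·2)=-155/672, b=Δ0−h0·(2M0+M1)/6=71/168
seg 1: a=2, c=M1/2=-155/112, d=(M2−M1)/(6·2)=355/672, b=Δ1−h1·(2M1+M2)/6=-197/84
seg 2: a=-4, c=M2/2=25/14, d=(M3−M2)/(6·3)=-139/504, b=Δ2−h2·(2M2+M3)/6=-37/24
seg 3: a=0, c=M3/2=-39/56, d=(M4−M3)/(6·3)=13/168, b=Δ3−h3·(2M3+M4)/6=145/84
t_q=31/4 → seg 3, τ=3/4; S=0+145/84·τ+-39/56·τ²+13/168·τ³=479/512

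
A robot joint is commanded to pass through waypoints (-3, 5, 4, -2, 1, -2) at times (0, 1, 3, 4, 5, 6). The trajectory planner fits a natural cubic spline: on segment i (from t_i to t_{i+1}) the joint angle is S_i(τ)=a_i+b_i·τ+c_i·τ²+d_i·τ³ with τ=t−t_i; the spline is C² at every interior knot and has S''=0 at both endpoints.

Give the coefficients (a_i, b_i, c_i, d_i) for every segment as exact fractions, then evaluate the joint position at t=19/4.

Δ: Δ0=8, Δ1=-1/2, Δ2=-6, Δ3=3, Δ4=-3
row 1: diag=6, rhs=-51; c'=1/3, d'=-17/2
row 2: denom=6−2·1/3=16/3; d'=(-33−2·-17/2)/(16/3)=-3
row 3: denom=4−1·3/16=61/16; d'=(54−1·-3)/(61/16)=912/61
row 4: denom=4−1·16/61=228/61; d'=(-36−1·912/61)/(228/61)=-259/19
back: M4=-259/19
back: M3=912/61−16/61·-259/19=352/19
back: M2=-3−3/16·352/19=-123/19
back: M1=-17/2−1/3·-123/19=-241/38
M: M0=0, M1=-241/38, M2=-123/19, M3=352/19, M4=-259/19, M5=0
seg 0: a=-3, c=M0/2=0, d=(M1−M0)/(6·1)=-241/228, b=Δ0−h0·(2M0+M1)/6=2065/228
seg 1: a=5, c=M1/2=-241/76, d=(M2−M1)/(6·2)=-5/456, b=Δ1−h1·(2M1+M2)/6=671/114
seg 2: a=4, c=M2/2=-123/38, d=(M3−M2)/(6·1)=25/6, b=Δ2−h2·(2M2+M3)/6=-395/57
seg 3: a=-2, c=M3/2=176/19, d=(M4−M3)/(6·1)=-611/114, b=Δ3−h3·(2M3+M4)/6=-103/114
seg 4: a=1, c=M4/2=-259/38, d=(M5−M4)/(6·1)=259/114, b=Δ4−h4·(2M4+M5)/6=88/57
t_q=19/4 → seg 3, τ=3/4; S=-2+-103/114·τ+176/19·τ²+-611/114·τ³=661/2432

  seg 0: a=-3 b=2065/228 c=0 d=-241/228
  seg 1: a=5 b=671/114 c=-241/76 d=-5/456
  seg 2: a=4 b=-395/57 c=-123/38 d=25/6
  seg 3: a=-2 b=-103/114 c=176/19 d=-611/114
  seg 4: a=1 b=88/57 c=-259/38 d=259/114
S(19/4) = 661/2432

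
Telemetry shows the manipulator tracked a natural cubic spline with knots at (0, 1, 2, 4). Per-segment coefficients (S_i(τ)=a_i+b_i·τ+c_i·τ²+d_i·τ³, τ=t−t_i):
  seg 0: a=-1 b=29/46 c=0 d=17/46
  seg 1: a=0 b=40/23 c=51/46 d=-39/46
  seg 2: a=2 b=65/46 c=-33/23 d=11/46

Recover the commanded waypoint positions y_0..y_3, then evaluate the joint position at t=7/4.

y_0 = S_0(0) = a_0 = -1
y_1 = S_1(0) = a_1 = 0
y_2 = S_2(0) = a_2 = 2
y_3 = S_2(2) = 1
t_q=7/4 is in segment 1 (τ=3/4); S_1(τ)=201/128

y_0=-1 y_1=0 y_2=2 y_3=1
S(7/4) = 201/128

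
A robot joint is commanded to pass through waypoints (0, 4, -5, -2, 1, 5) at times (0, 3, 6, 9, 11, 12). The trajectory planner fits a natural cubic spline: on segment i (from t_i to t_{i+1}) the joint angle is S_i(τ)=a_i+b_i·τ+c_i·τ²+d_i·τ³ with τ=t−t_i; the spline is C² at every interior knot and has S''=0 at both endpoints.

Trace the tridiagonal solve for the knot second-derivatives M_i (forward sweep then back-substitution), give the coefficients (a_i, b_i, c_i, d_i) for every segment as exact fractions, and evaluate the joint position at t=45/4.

Δ: Δ0=4/3, Δ1=-3, Δ2=1, Δ3=3/2, Δ4=4
row 1: diag=12, rhs=-26; c'=1/4, d'=-13/6
row 2: denom=12−3·1/4=45/4; d'=(24−3·-13/6)/(45/4)=122/45
row 3: denom=10−3·4/15=46/5; d'=(3−3·122/45)/(46/5)=-77/138
row 4: denom=6−2·5/23=128/23; d'=(15−2·-77/138)/(128/23)=139/48
back: M4=139/48
back: M3=-77/138−5/23·139/48=-19/16
back: M2=122/45−4/15·-19/16=109/36
back: M1=-13/6−1/4·109/36=-421/144
M: M0=0, M1=-421/144, M2=109/36, M3=-19/16, M4=139/48, M5=0
seg 0: a=0, c=M0/2=0, d=(M1−M0)/(6·3)=-421/2592, b=Δ0−h0·(2M0+M1)/6=805/288
seg 1: a=4, c=M1/2=-421/288, d=(M2−M1)/(6·3)=857/2592, b=Δ1−h1·(2M1+M2)/6=-229/144
seg 2: a=-5, c=M2/2=109/72, d=(M3−M2)/(6·3)=-607/2592, b=Δ2−h2·(2M2+M3)/6=-413/288
seg 3: a=-2, c=M3/2=-19/32, d=(M4−M3)/(6·2)=49/144, b=Δ3−h3·(2M3+M4)/6=191/144
seg 4: a=1, c=M4/2=139/96, d=(M5−M4)/(6·1)=-139/288, b=Δ4−h4·(2M4+M5)/6=437/144
t_q=45/4 → seg 4, τ=1/4; S=1+437/144·τ+139/96·τ²+-139/288·τ³=11315/6144

  seg 0: a=0 b=805/288 c=0 d=-421/2592
  seg 1: a=4 b=-229/144 c=-421/288 d=857/2592
  seg 2: a=-5 b=-413/288 c=109/72 d=-607/2592
  seg 3: a=-2 b=191/144 c=-19/32 d=49/144
  seg 4: a=1 b=437/144 c=139/96 d=-139/288
S(45/4) = 11315/6144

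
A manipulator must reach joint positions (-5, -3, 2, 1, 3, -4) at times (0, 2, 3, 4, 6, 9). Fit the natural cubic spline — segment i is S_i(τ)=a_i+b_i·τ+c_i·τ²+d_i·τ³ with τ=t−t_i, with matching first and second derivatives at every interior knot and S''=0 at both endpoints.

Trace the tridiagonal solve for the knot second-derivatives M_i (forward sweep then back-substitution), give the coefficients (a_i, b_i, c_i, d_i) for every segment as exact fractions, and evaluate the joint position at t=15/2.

Δ: Δ0=1, Δ1=5, Δ2=-1, Δ3=1, Δ4=-7/3
row 1: diag=6, rhs=24; c'=1/6, d'=4
row 2: denom=4−1·1/6=23/6; d'=(-36−1·4)/(23/6)=-240/23
row 3: denom=6−1·6/23=132/23; d'=(12−1·-240/23)/(132/23)=43/11
row 4: denom=10−2·23/66=307/33; d'=(-20−2·43/11)/(307/33)=-918/307
back: M4=-918/307
back: M3=43/11−23/66·-918/307=1520/307
back: M2=-240/23−6/23·1520/307=-3600/307
back: M1=4−1/6·-3600/307=1828/307
M: M0=0, M1=1828/307, M2=-3600/307, M3=1520/307, M4=-918/307, M5=0
seg 0: a=-5, c=M0/2=0, d=(M1−M0)/(6·2)=457/921, b=Δ0−h0·(2M0+M1)/6=-907/921
seg 1: a=-3, c=M1/2=914/307, d=(M2−M1)/(6·1)=-2714/921, b=Δ1−h1·(2M1+M2)/6=4577/921
seg 2: a=2, c=M2/2=-1800/307, d=(M3−M2)/(6·1)=2560/921, b=Δ2−h2·(2M2+M3)/6=1919/921
seg 3: a=1, c=M3/2=760/307, d=(M4−M3)/(6·2)=-1219/1842, b=Δ3−h3·(2M3+M4)/6=-1201/921
seg 4: a=3, c=M4/2=-459/307, d=(M5−M4)/(6·3)=51/307, b=Δ4−h4·(2M4+M5)/6=605/921
t_q=15/2 → seg 4, τ=3/2; S=3+605/921·τ+-459/307·τ²+51/307·τ³=2903/2456

  seg 0: a=-5 b=-907/921 c=0 d=457/921
  seg 1: a=-3 b=4577/921 c=914/307 d=-2714/921
  seg 2: a=2 b=1919/921 c=-1800/307 d=2560/921
  seg 3: a=1 b=-1201/921 c=760/307 d=-1219/1842
  seg 4: a=3 b=605/921 c=-459/307 d=51/307
S(15/2) = 2903/2456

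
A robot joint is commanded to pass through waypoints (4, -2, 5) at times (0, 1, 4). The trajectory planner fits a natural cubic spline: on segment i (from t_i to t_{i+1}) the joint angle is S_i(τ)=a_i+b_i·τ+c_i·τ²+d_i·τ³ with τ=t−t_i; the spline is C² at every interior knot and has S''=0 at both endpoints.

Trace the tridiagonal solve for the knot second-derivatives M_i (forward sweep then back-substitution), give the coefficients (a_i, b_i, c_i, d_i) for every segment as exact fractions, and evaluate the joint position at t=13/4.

Δ: Δ0=-6, Δ1=7/3
row 1: diag=8, rhs=50; c'=3/8, d'=25/4
back: M1=25/4
M: M0=0, M1=25/4, M2=0
seg 0: a=4, c=M0/2=0, d=(M1−M0)/(6·1)=25/24, b=Δ0−h0·(2M0+M1)/6=-169/24
seg 1: a=-2, c=M1/2=25/8, d=(M2−M1)/(6·3)=-25/72, b=Δ1−h1·(2M1+M2)/6=-47/12
t_q=13/4 → seg 1, τ=9/4; S=-2+-47/12·τ+25/8·τ²+-25/72·τ³=539/512

  seg 0: a=4 b=-169/24 c=0 d=25/24
  seg 1: a=-2 b=-47/12 c=25/8 d=-25/72
S(13/4) = 539/512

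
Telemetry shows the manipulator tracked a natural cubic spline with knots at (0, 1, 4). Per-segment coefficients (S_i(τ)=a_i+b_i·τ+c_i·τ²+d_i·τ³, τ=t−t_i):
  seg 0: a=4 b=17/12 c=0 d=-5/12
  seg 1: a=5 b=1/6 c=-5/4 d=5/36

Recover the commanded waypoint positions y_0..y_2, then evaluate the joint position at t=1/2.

y_0=4 y_1=5 y_2=-2
S(1/2) = 149/32

y_0 = S_0(0) = a_0 = 4
y_1 = S_1(0) = a_1 = 5
y_2 = S_1(3) = -2
t_q=1/2 is in segment 0 (τ=1/2); S_0(τ)=149/32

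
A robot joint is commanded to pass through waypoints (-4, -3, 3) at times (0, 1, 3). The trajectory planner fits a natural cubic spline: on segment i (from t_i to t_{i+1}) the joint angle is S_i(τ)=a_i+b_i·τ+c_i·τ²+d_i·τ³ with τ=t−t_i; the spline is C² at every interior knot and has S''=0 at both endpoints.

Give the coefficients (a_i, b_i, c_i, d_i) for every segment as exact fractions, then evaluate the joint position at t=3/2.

Δ: Δ0=1, Δ1=3
row 1: diag=6, rhs=12; c'=1/3, d'=2
back: M1=2
M: M0=0, M1=2, M2=0
seg 0: a=-4, c=M0/2=0, d=(M1−M0)/(6·1)=1/3, b=Δ0−h0·(2M0+M1)/6=2/3
seg 1: a=-3, c=M1/2=1, d=(M2−M1)/(6·2)=-1/6, b=Δ1−h1·(2M1+M2)/6=5/3
t_q=3/2 → seg 1, τ=1/2; S=-3+5/3·τ+1·τ²+-1/6·τ³=-31/16

  seg 0: a=-4 b=2/3 c=0 d=1/3
  seg 1: a=-3 b=5/3 c=1 d=-1/6
S(3/2) = -31/16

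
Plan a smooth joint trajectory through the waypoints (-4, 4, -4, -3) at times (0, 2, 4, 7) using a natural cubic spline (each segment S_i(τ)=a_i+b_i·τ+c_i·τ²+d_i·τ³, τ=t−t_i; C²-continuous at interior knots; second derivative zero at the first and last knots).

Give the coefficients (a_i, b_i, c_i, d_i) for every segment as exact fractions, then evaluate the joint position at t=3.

Δ: Δ0=4, Δ1=-4, Δ2=1/3
row 1: diag=8, rhs=-48; c'=1/4, d'=-6
row 2: denom=10−2·1/4=19/2; d'=(26−2·-6)/(19/2)=4
back: M2=4
back: M1=-6−1/4·4=-7
M: M0=0, M1=-7, M2=4, M3=0
seg 0: a=-4, c=M0/2=0, d=(M1−M0)/(6·2)=-7/12, b=Δ0−h0·(2M0+M1)/6=19/3
seg 1: a=4, c=M1/2=-7/2, d=(M2−M1)/(6·2)=11/12, b=Δ1−h1·(2M1+M2)/6=-2/3
seg 2: a=-4, c=M2/2=2, d=(M3−M2)/(6·3)=-2/9, b=Δ2−h2·(2M2+M3)/6=-11/3
t_q=3 → seg 1, τ=1; S=4+-2/3·τ+-7/2·τ²+11/12·τ³=3/4

  seg 0: a=-4 b=19/3 c=0 d=-7/12
  seg 1: a=4 b=-2/3 c=-7/2 d=11/12
  seg 2: a=-4 b=-11/3 c=2 d=-2/9
S(3) = 3/4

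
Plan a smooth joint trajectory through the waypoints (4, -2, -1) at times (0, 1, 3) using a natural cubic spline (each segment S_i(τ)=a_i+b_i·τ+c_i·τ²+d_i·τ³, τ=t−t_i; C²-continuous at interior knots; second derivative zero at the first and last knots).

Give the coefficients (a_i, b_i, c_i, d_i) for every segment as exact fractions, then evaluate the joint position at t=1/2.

  seg 0: a=4 b=-85/12 c=0 d=13/12
  seg 1: a=-2 b=-23/6 c=13/4 d=-13/24
S(1/2) = 19/32

Δ: Δ0=-6, Δ1=1/2
row 1: diag=6, rhs=39; c'=1/3, d'=13/2
back: M1=13/2
M: M0=0, M1=13/2, M2=0
seg 0: a=4, c=M0/2=0, d=(M1−M0)/(6·1)=13/12, b=Δ0−h0·(2M0+M1)/6=-85/12
seg 1: a=-2, c=M1/2=13/4, d=(M2−M1)/(6·2)=-13/24, b=Δ1−h1·(2M1+M2)/6=-23/6
t_q=1/2 → seg 0, τ=1/2; S=4+-85/12·τ+0·τ²+13/12·τ³=19/32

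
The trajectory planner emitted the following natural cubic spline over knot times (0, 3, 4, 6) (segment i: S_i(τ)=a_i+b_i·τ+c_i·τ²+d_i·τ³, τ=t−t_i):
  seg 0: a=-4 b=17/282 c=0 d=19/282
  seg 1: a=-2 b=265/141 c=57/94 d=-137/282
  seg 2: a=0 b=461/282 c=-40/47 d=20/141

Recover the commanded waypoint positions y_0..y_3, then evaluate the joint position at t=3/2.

y_0 = S_0(0) = a_0 = -4
y_1 = S_1(0) = a_1 = -2
y_2 = S_2(0) = a_2 = 0
y_3 = S_2(2) = 1
t_q=3/2 is in segment 0 (τ=3/2); S_0(τ)=-2769/752

y_0=-4 y_1=-2 y_2=0 y_3=1
S(3/2) = -2769/752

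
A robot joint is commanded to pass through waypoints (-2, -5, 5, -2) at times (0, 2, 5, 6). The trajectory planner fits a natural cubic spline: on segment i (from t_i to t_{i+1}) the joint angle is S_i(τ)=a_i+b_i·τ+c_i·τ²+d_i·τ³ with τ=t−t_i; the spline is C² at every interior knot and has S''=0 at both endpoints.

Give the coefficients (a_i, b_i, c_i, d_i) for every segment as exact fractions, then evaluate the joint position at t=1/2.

Δ: Δ0=-3/2, Δ1=10/3, Δ2=-7
row 1: diag=10, rhs=29; c'=3/10, d'=29/10
row 2: denom=8−3·3/10=71/10; d'=(-62−3·29/10)/(71/10)=-707/71
back: M2=-707/71
back: M1=29/10−3/10·-707/71=418/71
M: M0=0, M1=418/71, M2=-707/71, M3=0
seg 0: a=-2, c=M0/2=0, d=(M1−M0)/(6·2)=209/426, b=Δ0−h0·(2M0+M1)/6=-1475/426
seg 1: a=-5, c=M1/2=209/71, d=(M2−M1)/(6·3)=-125/142, b=Δ1−h1·(2M1+M2)/6=1033/426
seg 2: a=5, c=M2/2=-707/142, d=(M3−M2)/(6·1)=707/426, b=Δ2−h2·(2M2+M3)/6=-784/213
t_q=1/2 → seg 0, τ=1/2; S=-2+-1475/426·τ+0·τ²+209/426·τ³=-4169/1136

  seg 0: a=-2 b=-1475/426 c=0 d=209/426
  seg 1: a=-5 b=1033/426 c=209/71 d=-125/142
  seg 2: a=5 b=-784/213 c=-707/142 d=707/426
S(1/2) = -4169/1136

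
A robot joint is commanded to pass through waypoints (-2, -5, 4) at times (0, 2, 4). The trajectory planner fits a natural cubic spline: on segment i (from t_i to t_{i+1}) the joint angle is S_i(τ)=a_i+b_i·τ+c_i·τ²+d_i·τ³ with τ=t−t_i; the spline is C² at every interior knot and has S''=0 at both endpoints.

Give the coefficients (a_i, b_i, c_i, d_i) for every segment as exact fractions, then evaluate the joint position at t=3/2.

  seg 0: a=-2 b=-3 c=0 d=3/8
  seg 1: a=-5 b=3/2 c=9/4 d=-3/8
S(3/2) = -335/64

Δ: Δ0=-3/2, Δ1=9/2
row 1: diag=8, rhs=36; c'=1/4, d'=9/2
back: M1=9/2
M: M0=0, M1=9/2, M2=0
seg 0: a=-2, c=M0/2=0, d=(M1−M0)/(6·2)=3/8, b=Δ0−h0·(2M0+M1)/6=-3
seg 1: a=-5, c=M1/2=9/4, d=(M2−M1)/(6·2)=-3/8, b=Δ1−h1·(2M1+M2)/6=3/2
t_q=3/2 → seg 0, τ=3/2; S=-2+-3·τ+0·τ²+3/8·τ³=-335/64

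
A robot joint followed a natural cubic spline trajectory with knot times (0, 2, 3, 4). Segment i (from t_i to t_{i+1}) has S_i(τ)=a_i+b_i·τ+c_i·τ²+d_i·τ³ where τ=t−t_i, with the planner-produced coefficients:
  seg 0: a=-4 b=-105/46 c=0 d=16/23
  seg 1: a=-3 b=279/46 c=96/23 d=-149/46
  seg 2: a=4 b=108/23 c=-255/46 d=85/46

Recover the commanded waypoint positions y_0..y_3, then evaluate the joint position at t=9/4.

y_0=-4 y_1=-3 y_2=4 y_3=5
S(9/4) = -163/128

y_0 = S_0(0) = a_0 = -4
y_1 = S_1(0) = a_1 = -3
y_2 = S_2(0) = a_2 = 4
y_3 = S_2(1) = 5
t_q=9/4 is in segment 1 (τ=1/4); S_1(τ)=-163/128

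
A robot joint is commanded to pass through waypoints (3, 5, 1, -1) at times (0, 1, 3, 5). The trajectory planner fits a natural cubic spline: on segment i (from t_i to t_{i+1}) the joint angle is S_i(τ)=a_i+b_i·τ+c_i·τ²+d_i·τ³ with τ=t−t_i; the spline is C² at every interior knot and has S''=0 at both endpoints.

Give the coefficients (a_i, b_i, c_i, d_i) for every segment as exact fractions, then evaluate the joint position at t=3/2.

  seg 0: a=3 b=61/22 c=0 d=-17/22
  seg 1: a=5 b=5/11 c=-51/22 d=6/11
  seg 2: a=1 b=-25/11 c=21/22 d=-7/44
S(3/2) = 415/88

Δ: Δ0=2, Δ1=-2, Δ2=-1
row 1: diag=6, rhs=-24; c'=1/3, d'=-4
row 2: denom=8−2·1/3=22/3; d'=(6−2·-4)/(22/3)=21/11
back: M2=21/11
back: M1=-4−1/3·21/11=-51/11
M: M0=0, M1=-51/11, M2=21/11, M3=0
seg 0: a=3, c=M0/2=0, d=(M1−M0)/(6·1)=-17/22, b=Δ0−h0·(2M0+M1)/6=61/22
seg 1: a=5, c=M1/2=-51/22, d=(M2−M1)/(6·2)=6/11, b=Δ1−h1·(2M1+M2)/6=5/11
seg 2: a=1, c=M2/2=21/22, d=(M3−M2)/(6·2)=-7/44, b=Δ2−h2·(2M2+M3)/6=-25/11
t_q=3/2 → seg 1, τ=1/2; S=5+5/11·τ+-51/22·τ²+6/11·τ³=415/88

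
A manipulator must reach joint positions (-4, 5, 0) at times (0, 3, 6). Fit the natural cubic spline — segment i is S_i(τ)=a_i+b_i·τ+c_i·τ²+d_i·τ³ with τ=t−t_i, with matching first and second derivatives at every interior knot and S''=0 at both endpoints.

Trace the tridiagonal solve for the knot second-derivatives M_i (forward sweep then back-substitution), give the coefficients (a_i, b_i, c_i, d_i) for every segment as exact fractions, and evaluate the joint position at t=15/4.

  seg 0: a=-4 b=25/6 c=0 d=-7/54
  seg 1: a=5 b=2/3 c=-7/6 d=7/54
S(15/4) = 627/128

Δ: Δ0=3, Δ1=-5/3
row 1: diag=12, rhs=-28; c'=1/4, d'=-7/3
back: M1=-7/3
M: M0=0, M1=-7/3, M2=0
seg 0: a=-4, c=M0/2=0, d=(M1−M0)/(6·3)=-7/54, b=Δ0−h0·(2M0+M1)/6=25/6
seg 1: a=5, c=M1/2=-7/6, d=(M2−M1)/(6·3)=7/54, b=Δ1−h1·(2M1+M2)/6=2/3
t_q=15/4 → seg 1, τ=3/4; S=5+2/3·τ+-7/6·τ²+7/54·τ³=627/128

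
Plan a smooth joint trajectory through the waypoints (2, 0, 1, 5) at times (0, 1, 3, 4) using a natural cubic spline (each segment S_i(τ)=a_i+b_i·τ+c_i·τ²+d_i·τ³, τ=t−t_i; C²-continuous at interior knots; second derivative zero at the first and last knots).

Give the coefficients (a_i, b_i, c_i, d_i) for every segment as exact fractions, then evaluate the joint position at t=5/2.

Δ: Δ0=-2, Δ1=1/2, Δ2=4
row 1: diag=6, rhs=15; c'=1/3, d'=5/2
row 2: denom=6−2·1/3=16/3; d'=(21−2·5/2)/(16/3)=3
back: M2=3
back: M1=5/2−1/3·3=3/2
M: M0=0, M1=3/2, M2=3, M3=0
seg 0: a=2, c=M0/2=0, d=(M1−M0)/(6·1)=1/4, b=Δ0−h0·(2M0+M1)/6=-9/4
seg 1: a=0, c=M1/2=3/4, d=(M2−M1)/(6·2)=1/8, b=Δ1−h1·(2M1+M2)/6=-3/2
seg 2: a=1, c=M2/2=3/2, d=(M3−M2)/(6·1)=-1/2, b=Δ2−h2·(2M2+M3)/6=3
t_q=5/2 → seg 1, τ=3/2; S=0+-3/2·τ+3/4·τ²+1/8·τ³=-9/64

  seg 0: a=2 b=-9/4 c=0 d=1/4
  seg 1: a=0 b=-3/2 c=3/4 d=1/8
  seg 2: a=1 b=3 c=3/2 d=-1/2
S(5/2) = -9/64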